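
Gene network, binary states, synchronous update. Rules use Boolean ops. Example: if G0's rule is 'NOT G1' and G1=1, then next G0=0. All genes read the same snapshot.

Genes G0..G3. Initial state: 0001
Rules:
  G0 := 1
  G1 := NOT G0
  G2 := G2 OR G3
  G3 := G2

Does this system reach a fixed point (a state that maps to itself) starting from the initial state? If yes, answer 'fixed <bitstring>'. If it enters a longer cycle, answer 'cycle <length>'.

Step 0: 0001
Step 1: G0=1(const) G1=NOT G0=NOT 0=1 G2=G2|G3=0|1=1 G3=G2=0 -> 1110
Step 2: G0=1(const) G1=NOT G0=NOT 1=0 G2=G2|G3=1|0=1 G3=G2=1 -> 1011
Step 3: G0=1(const) G1=NOT G0=NOT 1=0 G2=G2|G3=1|1=1 G3=G2=1 -> 1011
Fixed point reached at step 2: 1011

Answer: fixed 1011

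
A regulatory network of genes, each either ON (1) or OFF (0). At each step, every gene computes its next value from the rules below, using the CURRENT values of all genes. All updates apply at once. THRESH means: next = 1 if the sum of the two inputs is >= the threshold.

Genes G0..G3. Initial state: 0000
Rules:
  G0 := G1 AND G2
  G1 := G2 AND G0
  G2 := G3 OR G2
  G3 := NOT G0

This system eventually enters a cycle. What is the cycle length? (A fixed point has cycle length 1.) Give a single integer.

Step 0: 0000
Step 1: G0=G1&G2=0&0=0 G1=G2&G0=0&0=0 G2=G3|G2=0|0=0 G3=NOT G0=NOT 0=1 -> 0001
Step 2: G0=G1&G2=0&0=0 G1=G2&G0=0&0=0 G2=G3|G2=1|0=1 G3=NOT G0=NOT 0=1 -> 0011
Step 3: G0=G1&G2=0&1=0 G1=G2&G0=1&0=0 G2=G3|G2=1|1=1 G3=NOT G0=NOT 0=1 -> 0011
State from step 3 equals state from step 2 -> cycle length 1

Answer: 1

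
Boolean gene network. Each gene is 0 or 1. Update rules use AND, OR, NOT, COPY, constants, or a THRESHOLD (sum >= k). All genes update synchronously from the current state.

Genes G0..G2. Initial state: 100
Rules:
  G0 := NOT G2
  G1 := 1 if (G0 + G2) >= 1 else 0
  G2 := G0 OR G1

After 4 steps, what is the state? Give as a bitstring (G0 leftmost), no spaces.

Step 1: G0=NOT G2=NOT 0=1 G1=(1+0>=1)=1 G2=G0|G1=1|0=1 -> 111
Step 2: G0=NOT G2=NOT 1=0 G1=(1+1>=1)=1 G2=G0|G1=1|1=1 -> 011
Step 3: G0=NOT G2=NOT 1=0 G1=(0+1>=1)=1 G2=G0|G1=0|1=1 -> 011
Step 4: G0=NOT G2=NOT 1=0 G1=(0+1>=1)=1 G2=G0|G1=0|1=1 -> 011

011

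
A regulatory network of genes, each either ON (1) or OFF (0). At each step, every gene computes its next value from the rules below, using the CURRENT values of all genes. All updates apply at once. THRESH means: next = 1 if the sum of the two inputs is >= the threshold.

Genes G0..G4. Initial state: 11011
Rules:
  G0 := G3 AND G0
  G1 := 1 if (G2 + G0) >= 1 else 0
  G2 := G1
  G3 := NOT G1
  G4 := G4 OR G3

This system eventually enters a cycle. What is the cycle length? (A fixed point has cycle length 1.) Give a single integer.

Step 0: 11011
Step 1: G0=G3&G0=1&1=1 G1=(0+1>=1)=1 G2=G1=1 G3=NOT G1=NOT 1=0 G4=G4|G3=1|1=1 -> 11101
Step 2: G0=G3&G0=0&1=0 G1=(1+1>=1)=1 G2=G1=1 G3=NOT G1=NOT 1=0 G4=G4|G3=1|0=1 -> 01101
Step 3: G0=G3&G0=0&0=0 G1=(1+0>=1)=1 G2=G1=1 G3=NOT G1=NOT 1=0 G4=G4|G3=1|0=1 -> 01101
State from step 3 equals state from step 2 -> cycle length 1

Answer: 1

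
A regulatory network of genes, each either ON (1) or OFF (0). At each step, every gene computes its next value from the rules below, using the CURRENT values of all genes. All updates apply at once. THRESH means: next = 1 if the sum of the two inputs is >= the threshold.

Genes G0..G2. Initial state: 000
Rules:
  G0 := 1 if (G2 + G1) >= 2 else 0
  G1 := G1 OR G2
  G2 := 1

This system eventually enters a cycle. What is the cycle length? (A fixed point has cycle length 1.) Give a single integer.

Answer: 1

Derivation:
Step 0: 000
Step 1: G0=(0+0>=2)=0 G1=G1|G2=0|0=0 G2=1(const) -> 001
Step 2: G0=(1+0>=2)=0 G1=G1|G2=0|1=1 G2=1(const) -> 011
Step 3: G0=(1+1>=2)=1 G1=G1|G2=1|1=1 G2=1(const) -> 111
Step 4: G0=(1+1>=2)=1 G1=G1|G2=1|1=1 G2=1(const) -> 111
State from step 4 equals state from step 3 -> cycle length 1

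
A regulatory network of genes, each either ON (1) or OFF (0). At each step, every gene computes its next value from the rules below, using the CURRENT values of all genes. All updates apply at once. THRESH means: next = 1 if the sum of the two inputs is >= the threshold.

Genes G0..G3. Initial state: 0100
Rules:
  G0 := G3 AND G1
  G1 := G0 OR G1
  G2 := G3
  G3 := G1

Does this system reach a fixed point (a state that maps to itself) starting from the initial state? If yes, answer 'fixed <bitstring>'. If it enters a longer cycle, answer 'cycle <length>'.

Answer: fixed 1111

Derivation:
Step 0: 0100
Step 1: G0=G3&G1=0&1=0 G1=G0|G1=0|1=1 G2=G3=0 G3=G1=1 -> 0101
Step 2: G0=G3&G1=1&1=1 G1=G0|G1=0|1=1 G2=G3=1 G3=G1=1 -> 1111
Step 3: G0=G3&G1=1&1=1 G1=G0|G1=1|1=1 G2=G3=1 G3=G1=1 -> 1111
Fixed point reached at step 2: 1111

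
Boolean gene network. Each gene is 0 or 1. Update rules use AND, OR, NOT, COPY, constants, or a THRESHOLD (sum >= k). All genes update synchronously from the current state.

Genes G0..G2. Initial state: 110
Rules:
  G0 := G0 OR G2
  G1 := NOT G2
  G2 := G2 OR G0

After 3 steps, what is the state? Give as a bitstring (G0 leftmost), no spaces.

Step 1: G0=G0|G2=1|0=1 G1=NOT G2=NOT 0=1 G2=G2|G0=0|1=1 -> 111
Step 2: G0=G0|G2=1|1=1 G1=NOT G2=NOT 1=0 G2=G2|G0=1|1=1 -> 101
Step 3: G0=G0|G2=1|1=1 G1=NOT G2=NOT 1=0 G2=G2|G0=1|1=1 -> 101

101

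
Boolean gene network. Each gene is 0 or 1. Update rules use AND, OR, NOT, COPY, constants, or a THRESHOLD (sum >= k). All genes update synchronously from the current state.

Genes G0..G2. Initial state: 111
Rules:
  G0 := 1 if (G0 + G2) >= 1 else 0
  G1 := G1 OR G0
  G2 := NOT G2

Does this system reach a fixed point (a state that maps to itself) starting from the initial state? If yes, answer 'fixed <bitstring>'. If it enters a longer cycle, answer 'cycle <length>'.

Answer: cycle 2

Derivation:
Step 0: 111
Step 1: G0=(1+1>=1)=1 G1=G1|G0=1|1=1 G2=NOT G2=NOT 1=0 -> 110
Step 2: G0=(1+0>=1)=1 G1=G1|G0=1|1=1 G2=NOT G2=NOT 0=1 -> 111
Cycle of length 2 starting at step 0 -> no fixed point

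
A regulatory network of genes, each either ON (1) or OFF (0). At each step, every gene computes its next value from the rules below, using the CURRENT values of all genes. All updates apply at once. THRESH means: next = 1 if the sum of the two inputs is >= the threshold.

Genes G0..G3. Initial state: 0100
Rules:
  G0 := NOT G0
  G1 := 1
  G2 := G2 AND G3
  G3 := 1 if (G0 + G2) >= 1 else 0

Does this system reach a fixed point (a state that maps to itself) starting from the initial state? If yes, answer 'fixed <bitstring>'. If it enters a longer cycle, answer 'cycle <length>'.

Step 0: 0100
Step 1: G0=NOT G0=NOT 0=1 G1=1(const) G2=G2&G3=0&0=0 G3=(0+0>=1)=0 -> 1100
Step 2: G0=NOT G0=NOT 1=0 G1=1(const) G2=G2&G3=0&0=0 G3=(1+0>=1)=1 -> 0101
Step 3: G0=NOT G0=NOT 0=1 G1=1(const) G2=G2&G3=0&1=0 G3=(0+0>=1)=0 -> 1100
Cycle of length 2 starting at step 1 -> no fixed point

Answer: cycle 2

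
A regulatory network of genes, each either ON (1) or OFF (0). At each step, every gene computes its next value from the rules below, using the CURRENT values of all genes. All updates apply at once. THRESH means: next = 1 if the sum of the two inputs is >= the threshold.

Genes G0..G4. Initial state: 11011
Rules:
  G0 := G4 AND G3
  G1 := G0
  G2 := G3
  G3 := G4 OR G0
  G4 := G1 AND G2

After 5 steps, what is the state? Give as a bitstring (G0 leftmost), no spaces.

Step 1: G0=G4&G3=1&1=1 G1=G0=1 G2=G3=1 G3=G4|G0=1|1=1 G4=G1&G2=1&0=0 -> 11110
Step 2: G0=G4&G3=0&1=0 G1=G0=1 G2=G3=1 G3=G4|G0=0|1=1 G4=G1&G2=1&1=1 -> 01111
Step 3: G0=G4&G3=1&1=1 G1=G0=0 G2=G3=1 G3=G4|G0=1|0=1 G4=G1&G2=1&1=1 -> 10111
Step 4: G0=G4&G3=1&1=1 G1=G0=1 G2=G3=1 G3=G4|G0=1|1=1 G4=G1&G2=0&1=0 -> 11110
Step 5: G0=G4&G3=0&1=0 G1=G0=1 G2=G3=1 G3=G4|G0=0|1=1 G4=G1&G2=1&1=1 -> 01111

01111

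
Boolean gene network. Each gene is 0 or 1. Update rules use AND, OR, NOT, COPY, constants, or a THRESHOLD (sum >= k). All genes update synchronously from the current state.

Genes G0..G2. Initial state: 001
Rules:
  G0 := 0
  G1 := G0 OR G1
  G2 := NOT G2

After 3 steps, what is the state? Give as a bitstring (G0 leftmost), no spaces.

Step 1: G0=0(const) G1=G0|G1=0|0=0 G2=NOT G2=NOT 1=0 -> 000
Step 2: G0=0(const) G1=G0|G1=0|0=0 G2=NOT G2=NOT 0=1 -> 001
Step 3: G0=0(const) G1=G0|G1=0|0=0 G2=NOT G2=NOT 1=0 -> 000

000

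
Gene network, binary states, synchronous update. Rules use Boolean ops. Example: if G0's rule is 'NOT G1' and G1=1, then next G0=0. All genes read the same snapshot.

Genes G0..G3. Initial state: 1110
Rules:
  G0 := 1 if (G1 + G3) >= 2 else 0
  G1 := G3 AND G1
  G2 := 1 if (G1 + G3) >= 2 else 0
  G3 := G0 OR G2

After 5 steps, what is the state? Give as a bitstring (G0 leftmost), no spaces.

Step 1: G0=(1+0>=2)=0 G1=G3&G1=0&1=0 G2=(1+0>=2)=0 G3=G0|G2=1|1=1 -> 0001
Step 2: G0=(0+1>=2)=0 G1=G3&G1=1&0=0 G2=(0+1>=2)=0 G3=G0|G2=0|0=0 -> 0000
Step 3: G0=(0+0>=2)=0 G1=G3&G1=0&0=0 G2=(0+0>=2)=0 G3=G0|G2=0|0=0 -> 0000
Step 4: G0=(0+0>=2)=0 G1=G3&G1=0&0=0 G2=(0+0>=2)=0 G3=G0|G2=0|0=0 -> 0000
Step 5: G0=(0+0>=2)=0 G1=G3&G1=0&0=0 G2=(0+0>=2)=0 G3=G0|G2=0|0=0 -> 0000

0000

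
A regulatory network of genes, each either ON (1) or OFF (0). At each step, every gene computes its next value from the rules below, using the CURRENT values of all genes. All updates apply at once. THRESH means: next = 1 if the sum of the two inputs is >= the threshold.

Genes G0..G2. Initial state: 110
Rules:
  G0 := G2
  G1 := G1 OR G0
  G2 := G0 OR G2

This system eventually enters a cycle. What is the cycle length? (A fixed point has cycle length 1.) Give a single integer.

Step 0: 110
Step 1: G0=G2=0 G1=G1|G0=1|1=1 G2=G0|G2=1|0=1 -> 011
Step 2: G0=G2=1 G1=G1|G0=1|0=1 G2=G0|G2=0|1=1 -> 111
Step 3: G0=G2=1 G1=G1|G0=1|1=1 G2=G0|G2=1|1=1 -> 111
State from step 3 equals state from step 2 -> cycle length 1

Answer: 1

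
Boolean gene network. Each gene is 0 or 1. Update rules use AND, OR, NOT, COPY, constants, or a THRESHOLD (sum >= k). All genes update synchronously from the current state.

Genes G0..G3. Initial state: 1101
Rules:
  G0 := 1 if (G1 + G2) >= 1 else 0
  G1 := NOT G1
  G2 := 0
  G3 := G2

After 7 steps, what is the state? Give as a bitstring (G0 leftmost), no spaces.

Step 1: G0=(1+0>=1)=1 G1=NOT G1=NOT 1=0 G2=0(const) G3=G2=0 -> 1000
Step 2: G0=(0+0>=1)=0 G1=NOT G1=NOT 0=1 G2=0(const) G3=G2=0 -> 0100
Step 3: G0=(1+0>=1)=1 G1=NOT G1=NOT 1=0 G2=0(const) G3=G2=0 -> 1000
Step 4: G0=(0+0>=1)=0 G1=NOT G1=NOT 0=1 G2=0(const) G3=G2=0 -> 0100
Step 5: G0=(1+0>=1)=1 G1=NOT G1=NOT 1=0 G2=0(const) G3=G2=0 -> 1000
Step 6: G0=(0+0>=1)=0 G1=NOT G1=NOT 0=1 G2=0(const) G3=G2=0 -> 0100
Step 7: G0=(1+0>=1)=1 G1=NOT G1=NOT 1=0 G2=0(const) G3=G2=0 -> 1000

1000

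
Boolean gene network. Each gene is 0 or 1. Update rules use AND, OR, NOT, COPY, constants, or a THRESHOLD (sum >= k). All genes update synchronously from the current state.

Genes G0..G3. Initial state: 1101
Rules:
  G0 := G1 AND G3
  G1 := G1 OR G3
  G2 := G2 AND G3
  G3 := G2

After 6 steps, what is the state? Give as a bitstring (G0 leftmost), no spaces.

Step 1: G0=G1&G3=1&1=1 G1=G1|G3=1|1=1 G2=G2&G3=0&1=0 G3=G2=0 -> 1100
Step 2: G0=G1&G3=1&0=0 G1=G1|G3=1|0=1 G2=G2&G3=0&0=0 G3=G2=0 -> 0100
Step 3: G0=G1&G3=1&0=0 G1=G1|G3=1|0=1 G2=G2&G3=0&0=0 G3=G2=0 -> 0100
Step 4: G0=G1&G3=1&0=0 G1=G1|G3=1|0=1 G2=G2&G3=0&0=0 G3=G2=0 -> 0100
Step 5: G0=G1&G3=1&0=0 G1=G1|G3=1|0=1 G2=G2&G3=0&0=0 G3=G2=0 -> 0100
Step 6: G0=G1&G3=1&0=0 G1=G1|G3=1|0=1 G2=G2&G3=0&0=0 G3=G2=0 -> 0100

0100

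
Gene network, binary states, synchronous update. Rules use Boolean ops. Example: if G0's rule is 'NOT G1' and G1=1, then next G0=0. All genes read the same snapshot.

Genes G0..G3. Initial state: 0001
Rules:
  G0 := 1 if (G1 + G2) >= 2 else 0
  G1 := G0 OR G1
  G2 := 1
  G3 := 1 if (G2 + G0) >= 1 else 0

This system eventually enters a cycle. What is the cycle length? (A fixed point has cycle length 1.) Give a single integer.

Answer: 1

Derivation:
Step 0: 0001
Step 1: G0=(0+0>=2)=0 G1=G0|G1=0|0=0 G2=1(const) G3=(0+0>=1)=0 -> 0010
Step 2: G0=(0+1>=2)=0 G1=G0|G1=0|0=0 G2=1(const) G3=(1+0>=1)=1 -> 0011
Step 3: G0=(0+1>=2)=0 G1=G0|G1=0|0=0 G2=1(const) G3=(1+0>=1)=1 -> 0011
State from step 3 equals state from step 2 -> cycle length 1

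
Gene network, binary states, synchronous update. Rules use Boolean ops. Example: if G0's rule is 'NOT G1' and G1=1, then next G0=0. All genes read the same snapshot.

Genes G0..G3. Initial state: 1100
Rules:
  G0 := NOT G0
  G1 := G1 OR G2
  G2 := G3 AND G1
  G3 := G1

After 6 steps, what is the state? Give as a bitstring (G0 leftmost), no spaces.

Step 1: G0=NOT G0=NOT 1=0 G1=G1|G2=1|0=1 G2=G3&G1=0&1=0 G3=G1=1 -> 0101
Step 2: G0=NOT G0=NOT 0=1 G1=G1|G2=1|0=1 G2=G3&G1=1&1=1 G3=G1=1 -> 1111
Step 3: G0=NOT G0=NOT 1=0 G1=G1|G2=1|1=1 G2=G3&G1=1&1=1 G3=G1=1 -> 0111
Step 4: G0=NOT G0=NOT 0=1 G1=G1|G2=1|1=1 G2=G3&G1=1&1=1 G3=G1=1 -> 1111
Step 5: G0=NOT G0=NOT 1=0 G1=G1|G2=1|1=1 G2=G3&G1=1&1=1 G3=G1=1 -> 0111
Step 6: G0=NOT G0=NOT 0=1 G1=G1|G2=1|1=1 G2=G3&G1=1&1=1 G3=G1=1 -> 1111

1111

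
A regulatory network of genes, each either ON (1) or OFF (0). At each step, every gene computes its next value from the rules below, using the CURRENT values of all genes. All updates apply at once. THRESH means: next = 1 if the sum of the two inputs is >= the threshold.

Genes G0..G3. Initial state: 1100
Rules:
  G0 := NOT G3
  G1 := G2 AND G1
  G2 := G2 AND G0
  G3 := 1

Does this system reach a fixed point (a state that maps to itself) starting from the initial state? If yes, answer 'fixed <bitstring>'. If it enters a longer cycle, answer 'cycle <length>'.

Answer: fixed 0001

Derivation:
Step 0: 1100
Step 1: G0=NOT G3=NOT 0=1 G1=G2&G1=0&1=0 G2=G2&G0=0&1=0 G3=1(const) -> 1001
Step 2: G0=NOT G3=NOT 1=0 G1=G2&G1=0&0=0 G2=G2&G0=0&1=0 G3=1(const) -> 0001
Step 3: G0=NOT G3=NOT 1=0 G1=G2&G1=0&0=0 G2=G2&G0=0&0=0 G3=1(const) -> 0001
Fixed point reached at step 2: 0001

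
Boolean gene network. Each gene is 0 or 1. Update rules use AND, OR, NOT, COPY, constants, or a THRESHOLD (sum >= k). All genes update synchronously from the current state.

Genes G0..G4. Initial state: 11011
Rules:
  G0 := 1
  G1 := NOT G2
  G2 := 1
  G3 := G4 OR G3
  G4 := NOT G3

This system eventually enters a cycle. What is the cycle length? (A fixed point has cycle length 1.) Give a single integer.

Answer: 1

Derivation:
Step 0: 11011
Step 1: G0=1(const) G1=NOT G2=NOT 0=1 G2=1(const) G3=G4|G3=1|1=1 G4=NOT G3=NOT 1=0 -> 11110
Step 2: G0=1(const) G1=NOT G2=NOT 1=0 G2=1(const) G3=G4|G3=0|1=1 G4=NOT G3=NOT 1=0 -> 10110
Step 3: G0=1(const) G1=NOT G2=NOT 1=0 G2=1(const) G3=G4|G3=0|1=1 G4=NOT G3=NOT 1=0 -> 10110
State from step 3 equals state from step 2 -> cycle length 1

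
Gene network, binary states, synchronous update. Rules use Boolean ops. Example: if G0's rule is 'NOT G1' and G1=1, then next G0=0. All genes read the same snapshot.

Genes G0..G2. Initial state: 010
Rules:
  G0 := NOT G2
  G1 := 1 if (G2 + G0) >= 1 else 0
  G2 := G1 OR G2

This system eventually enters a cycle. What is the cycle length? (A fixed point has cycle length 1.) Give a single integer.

Answer: 1

Derivation:
Step 0: 010
Step 1: G0=NOT G2=NOT 0=1 G1=(0+0>=1)=0 G2=G1|G2=1|0=1 -> 101
Step 2: G0=NOT G2=NOT 1=0 G1=(1+1>=1)=1 G2=G1|G2=0|1=1 -> 011
Step 3: G0=NOT G2=NOT 1=0 G1=(1+0>=1)=1 G2=G1|G2=1|1=1 -> 011
State from step 3 equals state from step 2 -> cycle length 1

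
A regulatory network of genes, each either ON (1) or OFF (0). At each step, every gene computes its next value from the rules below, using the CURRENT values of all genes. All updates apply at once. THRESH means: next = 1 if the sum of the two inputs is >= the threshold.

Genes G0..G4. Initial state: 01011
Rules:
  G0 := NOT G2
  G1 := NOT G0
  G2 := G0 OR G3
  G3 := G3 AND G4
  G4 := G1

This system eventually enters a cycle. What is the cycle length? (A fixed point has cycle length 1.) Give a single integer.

Step 0: 01011
Step 1: G0=NOT G2=NOT 0=1 G1=NOT G0=NOT 0=1 G2=G0|G3=0|1=1 G3=G3&G4=1&1=1 G4=G1=1 -> 11111
Step 2: G0=NOT G2=NOT 1=0 G1=NOT G0=NOT 1=0 G2=G0|G3=1|1=1 G3=G3&G4=1&1=1 G4=G1=1 -> 00111
Step 3: G0=NOT G2=NOT 1=0 G1=NOT G0=NOT 0=1 G2=G0|G3=0|1=1 G3=G3&G4=1&1=1 G4=G1=0 -> 01110
Step 4: G0=NOT G2=NOT 1=0 G1=NOT G0=NOT 0=1 G2=G0|G3=0|1=1 G3=G3&G4=1&0=0 G4=G1=1 -> 01101
Step 5: G0=NOT G2=NOT 1=0 G1=NOT G0=NOT 0=1 G2=G0|G3=0|0=0 G3=G3&G4=0&1=0 G4=G1=1 -> 01001
Step 6: G0=NOT G2=NOT 0=1 G1=NOT G0=NOT 0=1 G2=G0|G3=0|0=0 G3=G3&G4=0&1=0 G4=G1=1 -> 11001
Step 7: G0=NOT G2=NOT 0=1 G1=NOT G0=NOT 1=0 G2=G0|G3=1|0=1 G3=G3&G4=0&1=0 G4=G1=1 -> 10101
Step 8: G0=NOT G2=NOT 1=0 G1=NOT G0=NOT 1=0 G2=G0|G3=1|0=1 G3=G3&G4=0&1=0 G4=G1=0 -> 00100
Step 9: G0=NOT G2=NOT 1=0 G1=NOT G0=NOT 0=1 G2=G0|G3=0|0=0 G3=G3&G4=0&0=0 G4=G1=0 -> 01000
Step 10: G0=NOT G2=NOT 0=1 G1=NOT G0=NOT 0=1 G2=G0|G3=0|0=0 G3=G3&G4=0&0=0 G4=G1=1 -> 11001
State from step 10 equals state from step 6 -> cycle length 4

Answer: 4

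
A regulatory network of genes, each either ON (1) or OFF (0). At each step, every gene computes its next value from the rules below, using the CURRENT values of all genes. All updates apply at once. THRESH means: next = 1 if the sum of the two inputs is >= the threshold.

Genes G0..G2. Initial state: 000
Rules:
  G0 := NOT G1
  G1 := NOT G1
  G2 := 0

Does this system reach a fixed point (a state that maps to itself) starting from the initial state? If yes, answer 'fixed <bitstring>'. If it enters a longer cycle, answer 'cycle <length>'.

Step 0: 000
Step 1: G0=NOT G1=NOT 0=1 G1=NOT G1=NOT 0=1 G2=0(const) -> 110
Step 2: G0=NOT G1=NOT 1=0 G1=NOT G1=NOT 1=0 G2=0(const) -> 000
Cycle of length 2 starting at step 0 -> no fixed point

Answer: cycle 2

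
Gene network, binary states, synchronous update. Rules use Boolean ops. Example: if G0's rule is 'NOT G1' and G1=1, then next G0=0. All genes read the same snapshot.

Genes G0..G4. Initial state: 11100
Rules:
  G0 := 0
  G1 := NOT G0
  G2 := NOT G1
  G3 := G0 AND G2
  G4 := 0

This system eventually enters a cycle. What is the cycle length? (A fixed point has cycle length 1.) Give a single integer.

Step 0: 11100
Step 1: G0=0(const) G1=NOT G0=NOT 1=0 G2=NOT G1=NOT 1=0 G3=G0&G2=1&1=1 G4=0(const) -> 00010
Step 2: G0=0(const) G1=NOT G0=NOT 0=1 G2=NOT G1=NOT 0=1 G3=G0&G2=0&0=0 G4=0(const) -> 01100
Step 3: G0=0(const) G1=NOT G0=NOT 0=1 G2=NOT G1=NOT 1=0 G3=G0&G2=0&1=0 G4=0(const) -> 01000
Step 4: G0=0(const) G1=NOT G0=NOT 0=1 G2=NOT G1=NOT 1=0 G3=G0&G2=0&0=0 G4=0(const) -> 01000
State from step 4 equals state from step 3 -> cycle length 1

Answer: 1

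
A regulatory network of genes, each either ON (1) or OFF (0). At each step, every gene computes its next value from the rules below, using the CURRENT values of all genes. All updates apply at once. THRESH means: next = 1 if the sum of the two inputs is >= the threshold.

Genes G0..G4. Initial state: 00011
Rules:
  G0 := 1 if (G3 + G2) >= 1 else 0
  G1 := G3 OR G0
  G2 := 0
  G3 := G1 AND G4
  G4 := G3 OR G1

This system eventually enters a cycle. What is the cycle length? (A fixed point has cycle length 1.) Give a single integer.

Answer: 1

Derivation:
Step 0: 00011
Step 1: G0=(1+0>=1)=1 G1=G3|G0=1|0=1 G2=0(const) G3=G1&G4=0&1=0 G4=G3|G1=1|0=1 -> 11001
Step 2: G0=(0+0>=1)=0 G1=G3|G0=0|1=1 G2=0(const) G3=G1&G4=1&1=1 G4=G3|G1=0|1=1 -> 01011
Step 3: G0=(1+0>=1)=1 G1=G3|G0=1|0=1 G2=0(const) G3=G1&G4=1&1=1 G4=G3|G1=1|1=1 -> 11011
Step 4: G0=(1+0>=1)=1 G1=G3|G0=1|1=1 G2=0(const) G3=G1&G4=1&1=1 G4=G3|G1=1|1=1 -> 11011
State from step 4 equals state from step 3 -> cycle length 1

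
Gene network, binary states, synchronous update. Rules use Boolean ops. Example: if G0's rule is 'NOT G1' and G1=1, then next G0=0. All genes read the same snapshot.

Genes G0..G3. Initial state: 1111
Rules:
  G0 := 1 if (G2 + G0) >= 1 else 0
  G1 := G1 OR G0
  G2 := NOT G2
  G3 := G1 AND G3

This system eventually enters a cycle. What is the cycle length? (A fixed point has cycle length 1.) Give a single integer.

Answer: 2

Derivation:
Step 0: 1111
Step 1: G0=(1+1>=1)=1 G1=G1|G0=1|1=1 G2=NOT G2=NOT 1=0 G3=G1&G3=1&1=1 -> 1101
Step 2: G0=(0+1>=1)=1 G1=G1|G0=1|1=1 G2=NOT G2=NOT 0=1 G3=G1&G3=1&1=1 -> 1111
State from step 2 equals state from step 0 -> cycle length 2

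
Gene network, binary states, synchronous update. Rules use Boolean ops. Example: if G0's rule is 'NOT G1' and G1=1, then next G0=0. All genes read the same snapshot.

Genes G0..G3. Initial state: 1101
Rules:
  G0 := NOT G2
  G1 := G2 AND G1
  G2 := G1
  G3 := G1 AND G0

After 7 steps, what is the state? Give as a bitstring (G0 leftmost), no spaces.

Step 1: G0=NOT G2=NOT 0=1 G1=G2&G1=0&1=0 G2=G1=1 G3=G1&G0=1&1=1 -> 1011
Step 2: G0=NOT G2=NOT 1=0 G1=G2&G1=1&0=0 G2=G1=0 G3=G1&G0=0&1=0 -> 0000
Step 3: G0=NOT G2=NOT 0=1 G1=G2&G1=0&0=0 G2=G1=0 G3=G1&G0=0&0=0 -> 1000
Step 4: G0=NOT G2=NOT 0=1 G1=G2&G1=0&0=0 G2=G1=0 G3=G1&G0=0&1=0 -> 1000
Step 5: G0=NOT G2=NOT 0=1 G1=G2&G1=0&0=0 G2=G1=0 G3=G1&G0=0&1=0 -> 1000
Step 6: G0=NOT G2=NOT 0=1 G1=G2&G1=0&0=0 G2=G1=0 G3=G1&G0=0&1=0 -> 1000
Step 7: G0=NOT G2=NOT 0=1 G1=G2&G1=0&0=0 G2=G1=0 G3=G1&G0=0&1=0 -> 1000

1000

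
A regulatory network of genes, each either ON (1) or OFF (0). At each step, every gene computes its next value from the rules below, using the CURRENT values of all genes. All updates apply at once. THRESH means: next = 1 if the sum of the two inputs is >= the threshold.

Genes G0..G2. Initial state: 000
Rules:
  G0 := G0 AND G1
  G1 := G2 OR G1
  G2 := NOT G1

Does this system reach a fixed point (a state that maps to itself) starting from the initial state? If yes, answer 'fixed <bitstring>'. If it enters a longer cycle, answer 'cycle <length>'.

Answer: fixed 010

Derivation:
Step 0: 000
Step 1: G0=G0&G1=0&0=0 G1=G2|G1=0|0=0 G2=NOT G1=NOT 0=1 -> 001
Step 2: G0=G0&G1=0&0=0 G1=G2|G1=1|0=1 G2=NOT G1=NOT 0=1 -> 011
Step 3: G0=G0&G1=0&1=0 G1=G2|G1=1|1=1 G2=NOT G1=NOT 1=0 -> 010
Step 4: G0=G0&G1=0&1=0 G1=G2|G1=0|1=1 G2=NOT G1=NOT 1=0 -> 010
Fixed point reached at step 3: 010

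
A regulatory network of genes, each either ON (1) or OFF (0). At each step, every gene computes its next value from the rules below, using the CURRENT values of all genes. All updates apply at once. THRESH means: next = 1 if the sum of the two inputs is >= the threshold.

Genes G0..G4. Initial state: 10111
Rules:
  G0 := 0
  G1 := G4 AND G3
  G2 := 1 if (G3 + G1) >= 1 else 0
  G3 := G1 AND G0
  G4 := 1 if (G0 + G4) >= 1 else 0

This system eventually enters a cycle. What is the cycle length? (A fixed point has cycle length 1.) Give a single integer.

Step 0: 10111
Step 1: G0=0(const) G1=G4&G3=1&1=1 G2=(1+0>=1)=1 G3=G1&G0=0&1=0 G4=(1+1>=1)=1 -> 01101
Step 2: G0=0(const) G1=G4&G3=1&0=0 G2=(0+1>=1)=1 G3=G1&G0=1&0=0 G4=(0+1>=1)=1 -> 00101
Step 3: G0=0(const) G1=G4&G3=1&0=0 G2=(0+0>=1)=0 G3=G1&G0=0&0=0 G4=(0+1>=1)=1 -> 00001
Step 4: G0=0(const) G1=G4&G3=1&0=0 G2=(0+0>=1)=0 G3=G1&G0=0&0=0 G4=(0+1>=1)=1 -> 00001
State from step 4 equals state from step 3 -> cycle length 1

Answer: 1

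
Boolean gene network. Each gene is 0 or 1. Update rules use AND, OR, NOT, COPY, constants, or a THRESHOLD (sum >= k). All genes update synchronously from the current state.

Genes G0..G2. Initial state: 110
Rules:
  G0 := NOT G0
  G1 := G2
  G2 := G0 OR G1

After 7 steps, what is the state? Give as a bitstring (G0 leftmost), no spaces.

Step 1: G0=NOT G0=NOT 1=0 G1=G2=0 G2=G0|G1=1|1=1 -> 001
Step 2: G0=NOT G0=NOT 0=1 G1=G2=1 G2=G0|G1=0|0=0 -> 110
Step 3: G0=NOT G0=NOT 1=0 G1=G2=0 G2=G0|G1=1|1=1 -> 001
Step 4: G0=NOT G0=NOT 0=1 G1=G2=1 G2=G0|G1=0|0=0 -> 110
Step 5: G0=NOT G0=NOT 1=0 G1=G2=0 G2=G0|G1=1|1=1 -> 001
Step 6: G0=NOT G0=NOT 0=1 G1=G2=1 G2=G0|G1=0|0=0 -> 110
Step 7: G0=NOT G0=NOT 1=0 G1=G2=0 G2=G0|G1=1|1=1 -> 001

001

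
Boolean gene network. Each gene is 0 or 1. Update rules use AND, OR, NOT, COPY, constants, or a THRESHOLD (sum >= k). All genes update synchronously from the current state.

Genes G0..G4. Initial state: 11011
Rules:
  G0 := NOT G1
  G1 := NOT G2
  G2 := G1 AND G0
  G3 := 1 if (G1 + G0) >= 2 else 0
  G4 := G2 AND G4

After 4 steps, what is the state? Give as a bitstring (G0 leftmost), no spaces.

Step 1: G0=NOT G1=NOT 1=0 G1=NOT G2=NOT 0=1 G2=G1&G0=1&1=1 G3=(1+1>=2)=1 G4=G2&G4=0&1=0 -> 01110
Step 2: G0=NOT G1=NOT 1=0 G1=NOT G2=NOT 1=0 G2=G1&G0=1&0=0 G3=(1+0>=2)=0 G4=G2&G4=1&0=0 -> 00000
Step 3: G0=NOT G1=NOT 0=1 G1=NOT G2=NOT 0=1 G2=G1&G0=0&0=0 G3=(0+0>=2)=0 G4=G2&G4=0&0=0 -> 11000
Step 4: G0=NOT G1=NOT 1=0 G1=NOT G2=NOT 0=1 G2=G1&G0=1&1=1 G3=(1+1>=2)=1 G4=G2&G4=0&0=0 -> 01110

01110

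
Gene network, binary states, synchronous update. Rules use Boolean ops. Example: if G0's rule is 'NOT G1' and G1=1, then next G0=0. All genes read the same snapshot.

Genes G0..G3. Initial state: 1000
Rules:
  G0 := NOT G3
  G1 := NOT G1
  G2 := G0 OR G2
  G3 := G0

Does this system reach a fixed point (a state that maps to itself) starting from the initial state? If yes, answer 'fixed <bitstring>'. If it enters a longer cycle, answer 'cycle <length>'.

Answer: cycle 4

Derivation:
Step 0: 1000
Step 1: G0=NOT G3=NOT 0=1 G1=NOT G1=NOT 0=1 G2=G0|G2=1|0=1 G3=G0=1 -> 1111
Step 2: G0=NOT G3=NOT 1=0 G1=NOT G1=NOT 1=0 G2=G0|G2=1|1=1 G3=G0=1 -> 0011
Step 3: G0=NOT G3=NOT 1=0 G1=NOT G1=NOT 0=1 G2=G0|G2=0|1=1 G3=G0=0 -> 0110
Step 4: G0=NOT G3=NOT 0=1 G1=NOT G1=NOT 1=0 G2=G0|G2=0|1=1 G3=G0=0 -> 1010
Step 5: G0=NOT G3=NOT 0=1 G1=NOT G1=NOT 0=1 G2=G0|G2=1|1=1 G3=G0=1 -> 1111
Cycle of length 4 starting at step 1 -> no fixed point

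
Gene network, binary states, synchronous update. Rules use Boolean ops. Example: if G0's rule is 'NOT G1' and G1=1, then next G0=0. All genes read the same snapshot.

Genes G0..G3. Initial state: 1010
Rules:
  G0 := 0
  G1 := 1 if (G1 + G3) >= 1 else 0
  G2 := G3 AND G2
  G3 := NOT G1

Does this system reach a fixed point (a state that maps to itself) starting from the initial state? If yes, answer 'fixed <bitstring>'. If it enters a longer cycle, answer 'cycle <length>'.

Answer: fixed 0100

Derivation:
Step 0: 1010
Step 1: G0=0(const) G1=(0+0>=1)=0 G2=G3&G2=0&1=0 G3=NOT G1=NOT 0=1 -> 0001
Step 2: G0=0(const) G1=(0+1>=1)=1 G2=G3&G2=1&0=0 G3=NOT G1=NOT 0=1 -> 0101
Step 3: G0=0(const) G1=(1+1>=1)=1 G2=G3&G2=1&0=0 G3=NOT G1=NOT 1=0 -> 0100
Step 4: G0=0(const) G1=(1+0>=1)=1 G2=G3&G2=0&0=0 G3=NOT G1=NOT 1=0 -> 0100
Fixed point reached at step 3: 0100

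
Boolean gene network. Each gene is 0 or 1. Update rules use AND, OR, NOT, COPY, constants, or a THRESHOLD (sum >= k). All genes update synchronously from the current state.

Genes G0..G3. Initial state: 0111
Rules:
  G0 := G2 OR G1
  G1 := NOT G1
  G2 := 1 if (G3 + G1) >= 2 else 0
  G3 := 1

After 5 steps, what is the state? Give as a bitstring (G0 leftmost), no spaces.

Step 1: G0=G2|G1=1|1=1 G1=NOT G1=NOT 1=0 G2=(1+1>=2)=1 G3=1(const) -> 1011
Step 2: G0=G2|G1=1|0=1 G1=NOT G1=NOT 0=1 G2=(1+0>=2)=0 G3=1(const) -> 1101
Step 3: G0=G2|G1=0|1=1 G1=NOT G1=NOT 1=0 G2=(1+1>=2)=1 G3=1(const) -> 1011
Step 4: G0=G2|G1=1|0=1 G1=NOT G1=NOT 0=1 G2=(1+0>=2)=0 G3=1(const) -> 1101
Step 5: G0=G2|G1=0|1=1 G1=NOT G1=NOT 1=0 G2=(1+1>=2)=1 G3=1(const) -> 1011

1011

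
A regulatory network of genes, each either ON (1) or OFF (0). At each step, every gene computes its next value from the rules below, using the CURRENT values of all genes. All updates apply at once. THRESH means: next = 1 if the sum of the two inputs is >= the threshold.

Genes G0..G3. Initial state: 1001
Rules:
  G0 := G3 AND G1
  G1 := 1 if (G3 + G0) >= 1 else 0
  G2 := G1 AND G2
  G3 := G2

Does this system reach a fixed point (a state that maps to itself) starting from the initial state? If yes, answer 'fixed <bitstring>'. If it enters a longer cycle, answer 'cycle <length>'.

Answer: fixed 0000

Derivation:
Step 0: 1001
Step 1: G0=G3&G1=1&0=0 G1=(1+1>=1)=1 G2=G1&G2=0&0=0 G3=G2=0 -> 0100
Step 2: G0=G3&G1=0&1=0 G1=(0+0>=1)=0 G2=G1&G2=1&0=0 G3=G2=0 -> 0000
Step 3: G0=G3&G1=0&0=0 G1=(0+0>=1)=0 G2=G1&G2=0&0=0 G3=G2=0 -> 0000
Fixed point reached at step 2: 0000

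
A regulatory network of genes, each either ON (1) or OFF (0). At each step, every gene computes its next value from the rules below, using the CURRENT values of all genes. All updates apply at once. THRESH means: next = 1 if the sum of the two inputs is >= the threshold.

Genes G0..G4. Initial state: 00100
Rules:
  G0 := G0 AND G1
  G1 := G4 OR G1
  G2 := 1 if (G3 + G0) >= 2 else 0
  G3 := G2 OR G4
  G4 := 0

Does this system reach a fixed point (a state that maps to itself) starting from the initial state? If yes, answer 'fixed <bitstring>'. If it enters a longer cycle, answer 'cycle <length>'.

Answer: fixed 00000

Derivation:
Step 0: 00100
Step 1: G0=G0&G1=0&0=0 G1=G4|G1=0|0=0 G2=(0+0>=2)=0 G3=G2|G4=1|0=1 G4=0(const) -> 00010
Step 2: G0=G0&G1=0&0=0 G1=G4|G1=0|0=0 G2=(1+0>=2)=0 G3=G2|G4=0|0=0 G4=0(const) -> 00000
Step 3: G0=G0&G1=0&0=0 G1=G4|G1=0|0=0 G2=(0+0>=2)=0 G3=G2|G4=0|0=0 G4=0(const) -> 00000
Fixed point reached at step 2: 00000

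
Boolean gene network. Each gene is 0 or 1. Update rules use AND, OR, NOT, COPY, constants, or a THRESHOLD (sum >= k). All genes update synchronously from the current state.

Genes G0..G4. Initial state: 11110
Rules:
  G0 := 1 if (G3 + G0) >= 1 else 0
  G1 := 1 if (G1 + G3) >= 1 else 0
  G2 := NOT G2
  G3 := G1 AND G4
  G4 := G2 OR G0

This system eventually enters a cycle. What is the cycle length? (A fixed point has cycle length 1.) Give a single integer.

Answer: 2

Derivation:
Step 0: 11110
Step 1: G0=(1+1>=1)=1 G1=(1+1>=1)=1 G2=NOT G2=NOT 1=0 G3=G1&G4=1&0=0 G4=G2|G0=1|1=1 -> 11001
Step 2: G0=(0+1>=1)=1 G1=(1+0>=1)=1 G2=NOT G2=NOT 0=1 G3=G1&G4=1&1=1 G4=G2|G0=0|1=1 -> 11111
Step 3: G0=(1+1>=1)=1 G1=(1+1>=1)=1 G2=NOT G2=NOT 1=0 G3=G1&G4=1&1=1 G4=G2|G0=1|1=1 -> 11011
Step 4: G0=(1+1>=1)=1 G1=(1+1>=1)=1 G2=NOT G2=NOT 0=1 G3=G1&G4=1&1=1 G4=G2|G0=0|1=1 -> 11111
State from step 4 equals state from step 2 -> cycle length 2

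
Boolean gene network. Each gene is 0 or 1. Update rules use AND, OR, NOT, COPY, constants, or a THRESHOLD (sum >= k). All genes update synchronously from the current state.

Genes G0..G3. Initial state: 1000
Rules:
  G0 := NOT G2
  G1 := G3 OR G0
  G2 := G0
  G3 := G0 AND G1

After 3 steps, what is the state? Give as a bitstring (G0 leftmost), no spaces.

Step 1: G0=NOT G2=NOT 0=1 G1=G3|G0=0|1=1 G2=G0=1 G3=G0&G1=1&0=0 -> 1110
Step 2: G0=NOT G2=NOT 1=0 G1=G3|G0=0|1=1 G2=G0=1 G3=G0&G1=1&1=1 -> 0111
Step 3: G0=NOT G2=NOT 1=0 G1=G3|G0=1|0=1 G2=G0=0 G3=G0&G1=0&1=0 -> 0100

0100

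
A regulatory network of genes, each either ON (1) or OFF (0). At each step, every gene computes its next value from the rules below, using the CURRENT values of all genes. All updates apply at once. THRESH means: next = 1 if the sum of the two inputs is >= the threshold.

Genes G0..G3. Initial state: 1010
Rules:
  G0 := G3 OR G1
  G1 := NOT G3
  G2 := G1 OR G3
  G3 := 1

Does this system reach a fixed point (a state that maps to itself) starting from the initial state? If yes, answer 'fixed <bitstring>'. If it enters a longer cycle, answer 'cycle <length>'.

Answer: fixed 1011

Derivation:
Step 0: 1010
Step 1: G0=G3|G1=0|0=0 G1=NOT G3=NOT 0=1 G2=G1|G3=0|0=0 G3=1(const) -> 0101
Step 2: G0=G3|G1=1|1=1 G1=NOT G3=NOT 1=0 G2=G1|G3=1|1=1 G3=1(const) -> 1011
Step 3: G0=G3|G1=1|0=1 G1=NOT G3=NOT 1=0 G2=G1|G3=0|1=1 G3=1(const) -> 1011
Fixed point reached at step 2: 1011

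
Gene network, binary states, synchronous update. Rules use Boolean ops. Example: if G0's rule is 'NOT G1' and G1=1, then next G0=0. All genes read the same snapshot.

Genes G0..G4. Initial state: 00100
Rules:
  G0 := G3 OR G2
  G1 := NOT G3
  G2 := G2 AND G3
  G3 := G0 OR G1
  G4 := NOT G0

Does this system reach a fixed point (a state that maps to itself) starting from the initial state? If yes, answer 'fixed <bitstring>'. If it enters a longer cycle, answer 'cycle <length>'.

Step 0: 00100
Step 1: G0=G3|G2=0|1=1 G1=NOT G3=NOT 0=1 G2=G2&G3=1&0=0 G3=G0|G1=0|0=0 G4=NOT G0=NOT 0=1 -> 11001
Step 2: G0=G3|G2=0|0=0 G1=NOT G3=NOT 0=1 G2=G2&G3=0&0=0 G3=G0|G1=1|1=1 G4=NOT G0=NOT 1=0 -> 01010
Step 3: G0=G3|G2=1|0=1 G1=NOT G3=NOT 1=0 G2=G2&G3=0&1=0 G3=G0|G1=0|1=1 G4=NOT G0=NOT 0=1 -> 10011
Step 4: G0=G3|G2=1|0=1 G1=NOT G3=NOT 1=0 G2=G2&G3=0&1=0 G3=G0|G1=1|0=1 G4=NOT G0=NOT 1=0 -> 10010
Step 5: G0=G3|G2=1|0=1 G1=NOT G3=NOT 1=0 G2=G2&G3=0&1=0 G3=G0|G1=1|0=1 G4=NOT G0=NOT 1=0 -> 10010
Fixed point reached at step 4: 10010

Answer: fixed 10010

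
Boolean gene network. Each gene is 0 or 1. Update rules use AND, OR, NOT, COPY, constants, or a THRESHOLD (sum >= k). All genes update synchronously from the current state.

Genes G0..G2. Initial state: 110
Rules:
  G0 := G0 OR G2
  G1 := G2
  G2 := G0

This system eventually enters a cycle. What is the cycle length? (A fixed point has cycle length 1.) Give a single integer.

Answer: 1

Derivation:
Step 0: 110
Step 1: G0=G0|G2=1|0=1 G1=G2=0 G2=G0=1 -> 101
Step 2: G0=G0|G2=1|1=1 G1=G2=1 G2=G0=1 -> 111
Step 3: G0=G0|G2=1|1=1 G1=G2=1 G2=G0=1 -> 111
State from step 3 equals state from step 2 -> cycle length 1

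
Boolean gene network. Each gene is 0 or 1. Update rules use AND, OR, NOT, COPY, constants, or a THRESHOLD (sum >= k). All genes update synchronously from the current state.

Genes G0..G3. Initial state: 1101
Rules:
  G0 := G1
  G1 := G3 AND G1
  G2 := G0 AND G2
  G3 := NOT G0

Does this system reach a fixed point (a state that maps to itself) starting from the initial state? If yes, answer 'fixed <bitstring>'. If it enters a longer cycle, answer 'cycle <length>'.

Step 0: 1101
Step 1: G0=G1=1 G1=G3&G1=1&1=1 G2=G0&G2=1&0=0 G3=NOT G0=NOT 1=0 -> 1100
Step 2: G0=G1=1 G1=G3&G1=0&1=0 G2=G0&G2=1&0=0 G3=NOT G0=NOT 1=0 -> 1000
Step 3: G0=G1=0 G1=G3&G1=0&0=0 G2=G0&G2=1&0=0 G3=NOT G0=NOT 1=0 -> 0000
Step 4: G0=G1=0 G1=G3&G1=0&0=0 G2=G0&G2=0&0=0 G3=NOT G0=NOT 0=1 -> 0001
Step 5: G0=G1=0 G1=G3&G1=1&0=0 G2=G0&G2=0&0=0 G3=NOT G0=NOT 0=1 -> 0001
Fixed point reached at step 4: 0001

Answer: fixed 0001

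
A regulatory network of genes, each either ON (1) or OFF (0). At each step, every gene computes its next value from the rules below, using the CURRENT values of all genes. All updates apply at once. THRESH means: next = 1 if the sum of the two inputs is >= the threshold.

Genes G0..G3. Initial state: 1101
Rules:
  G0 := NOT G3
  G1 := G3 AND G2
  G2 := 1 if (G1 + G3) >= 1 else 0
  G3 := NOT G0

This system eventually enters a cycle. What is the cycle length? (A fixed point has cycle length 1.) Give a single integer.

Step 0: 1101
Step 1: G0=NOT G3=NOT 1=0 G1=G3&G2=1&0=0 G2=(1+1>=1)=1 G3=NOT G0=NOT 1=0 -> 0010
Step 2: G0=NOT G3=NOT 0=1 G1=G3&G2=0&1=0 G2=(0+0>=1)=0 G3=NOT G0=NOT 0=1 -> 1001
Step 3: G0=NOT G3=NOT 1=0 G1=G3&G2=1&0=0 G2=(0+1>=1)=1 G3=NOT G0=NOT 1=0 -> 0010
State from step 3 equals state from step 1 -> cycle length 2

Answer: 2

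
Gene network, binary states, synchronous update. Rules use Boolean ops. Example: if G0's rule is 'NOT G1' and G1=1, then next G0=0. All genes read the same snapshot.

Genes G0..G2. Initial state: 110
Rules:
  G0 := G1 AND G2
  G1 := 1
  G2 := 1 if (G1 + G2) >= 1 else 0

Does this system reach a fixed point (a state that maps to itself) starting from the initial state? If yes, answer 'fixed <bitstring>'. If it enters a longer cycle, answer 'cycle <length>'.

Answer: fixed 111

Derivation:
Step 0: 110
Step 1: G0=G1&G2=1&0=0 G1=1(const) G2=(1+0>=1)=1 -> 011
Step 2: G0=G1&G2=1&1=1 G1=1(const) G2=(1+1>=1)=1 -> 111
Step 3: G0=G1&G2=1&1=1 G1=1(const) G2=(1+1>=1)=1 -> 111
Fixed point reached at step 2: 111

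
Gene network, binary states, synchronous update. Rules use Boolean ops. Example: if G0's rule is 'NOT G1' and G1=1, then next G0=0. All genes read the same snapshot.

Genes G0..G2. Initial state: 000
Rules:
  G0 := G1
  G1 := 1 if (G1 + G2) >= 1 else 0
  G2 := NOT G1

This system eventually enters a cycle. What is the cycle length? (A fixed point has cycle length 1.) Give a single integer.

Step 0: 000
Step 1: G0=G1=0 G1=(0+0>=1)=0 G2=NOT G1=NOT 0=1 -> 001
Step 2: G0=G1=0 G1=(0+1>=1)=1 G2=NOT G1=NOT 0=1 -> 011
Step 3: G0=G1=1 G1=(1+1>=1)=1 G2=NOT G1=NOT 1=0 -> 110
Step 4: G0=G1=1 G1=(1+0>=1)=1 G2=NOT G1=NOT 1=0 -> 110
State from step 4 equals state from step 3 -> cycle length 1

Answer: 1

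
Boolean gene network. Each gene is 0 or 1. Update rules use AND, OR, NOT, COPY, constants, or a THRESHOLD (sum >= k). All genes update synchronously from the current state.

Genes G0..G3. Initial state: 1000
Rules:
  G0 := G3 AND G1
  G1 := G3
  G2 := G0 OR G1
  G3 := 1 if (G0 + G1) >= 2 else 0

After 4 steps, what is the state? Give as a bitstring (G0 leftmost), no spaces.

Step 1: G0=G3&G1=0&0=0 G1=G3=0 G2=G0|G1=1|0=1 G3=(1+0>=2)=0 -> 0010
Step 2: G0=G3&G1=0&0=0 G1=G3=0 G2=G0|G1=0|0=0 G3=(0+0>=2)=0 -> 0000
Step 3: G0=G3&G1=0&0=0 G1=G3=0 G2=G0|G1=0|0=0 G3=(0+0>=2)=0 -> 0000
Step 4: G0=G3&G1=0&0=0 G1=G3=0 G2=G0|G1=0|0=0 G3=(0+0>=2)=0 -> 0000

0000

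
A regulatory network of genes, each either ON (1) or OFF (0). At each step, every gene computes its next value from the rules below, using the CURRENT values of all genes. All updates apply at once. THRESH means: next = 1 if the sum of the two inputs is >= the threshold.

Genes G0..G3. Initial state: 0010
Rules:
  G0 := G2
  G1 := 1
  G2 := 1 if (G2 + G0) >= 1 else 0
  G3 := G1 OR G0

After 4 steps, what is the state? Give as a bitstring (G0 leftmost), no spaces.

Step 1: G0=G2=1 G1=1(const) G2=(1+0>=1)=1 G3=G1|G0=0|0=0 -> 1110
Step 2: G0=G2=1 G1=1(const) G2=(1+1>=1)=1 G3=G1|G0=1|1=1 -> 1111
Step 3: G0=G2=1 G1=1(const) G2=(1+1>=1)=1 G3=G1|G0=1|1=1 -> 1111
Step 4: G0=G2=1 G1=1(const) G2=(1+1>=1)=1 G3=G1|G0=1|1=1 -> 1111

1111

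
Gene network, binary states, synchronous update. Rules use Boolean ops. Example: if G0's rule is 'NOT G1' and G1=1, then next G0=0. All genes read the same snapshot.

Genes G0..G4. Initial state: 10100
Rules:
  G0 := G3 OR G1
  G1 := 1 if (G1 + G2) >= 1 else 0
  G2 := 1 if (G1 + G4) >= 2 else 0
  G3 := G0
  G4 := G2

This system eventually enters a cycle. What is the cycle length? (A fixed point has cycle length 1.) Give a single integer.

Answer: 2

Derivation:
Step 0: 10100
Step 1: G0=G3|G1=0|0=0 G1=(0+1>=1)=1 G2=(0+0>=2)=0 G3=G0=1 G4=G2=1 -> 01011
Step 2: G0=G3|G1=1|1=1 G1=(1+0>=1)=1 G2=(1+1>=2)=1 G3=G0=0 G4=G2=0 -> 11100
Step 3: G0=G3|G1=0|1=1 G1=(1+1>=1)=1 G2=(1+0>=2)=0 G3=G0=1 G4=G2=1 -> 11011
Step 4: G0=G3|G1=1|1=1 G1=(1+0>=1)=1 G2=(1+1>=2)=1 G3=G0=1 G4=G2=0 -> 11110
Step 5: G0=G3|G1=1|1=1 G1=(1+1>=1)=1 G2=(1+0>=2)=0 G3=G0=1 G4=G2=1 -> 11011
State from step 5 equals state from step 3 -> cycle length 2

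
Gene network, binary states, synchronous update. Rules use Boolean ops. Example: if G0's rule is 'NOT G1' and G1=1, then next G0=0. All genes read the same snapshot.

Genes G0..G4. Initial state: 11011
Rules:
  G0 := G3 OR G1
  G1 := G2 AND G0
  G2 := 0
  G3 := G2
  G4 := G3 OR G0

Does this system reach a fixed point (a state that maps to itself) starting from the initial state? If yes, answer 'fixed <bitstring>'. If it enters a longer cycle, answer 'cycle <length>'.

Answer: fixed 00000

Derivation:
Step 0: 11011
Step 1: G0=G3|G1=1|1=1 G1=G2&G0=0&1=0 G2=0(const) G3=G2=0 G4=G3|G0=1|1=1 -> 10001
Step 2: G0=G3|G1=0|0=0 G1=G2&G0=0&1=0 G2=0(const) G3=G2=0 G4=G3|G0=0|1=1 -> 00001
Step 3: G0=G3|G1=0|0=0 G1=G2&G0=0&0=0 G2=0(const) G3=G2=0 G4=G3|G0=0|0=0 -> 00000
Step 4: G0=G3|G1=0|0=0 G1=G2&G0=0&0=0 G2=0(const) G3=G2=0 G4=G3|G0=0|0=0 -> 00000
Fixed point reached at step 3: 00000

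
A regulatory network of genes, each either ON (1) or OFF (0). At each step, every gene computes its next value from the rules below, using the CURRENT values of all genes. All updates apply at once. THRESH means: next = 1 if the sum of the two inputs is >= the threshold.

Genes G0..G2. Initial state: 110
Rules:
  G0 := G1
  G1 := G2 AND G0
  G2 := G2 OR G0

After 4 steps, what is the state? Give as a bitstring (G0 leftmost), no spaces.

Step 1: G0=G1=1 G1=G2&G0=0&1=0 G2=G2|G0=0|1=1 -> 101
Step 2: G0=G1=0 G1=G2&G0=1&1=1 G2=G2|G0=1|1=1 -> 011
Step 3: G0=G1=1 G1=G2&G0=1&0=0 G2=G2|G0=1|0=1 -> 101
Step 4: G0=G1=0 G1=G2&G0=1&1=1 G2=G2|G0=1|1=1 -> 011

011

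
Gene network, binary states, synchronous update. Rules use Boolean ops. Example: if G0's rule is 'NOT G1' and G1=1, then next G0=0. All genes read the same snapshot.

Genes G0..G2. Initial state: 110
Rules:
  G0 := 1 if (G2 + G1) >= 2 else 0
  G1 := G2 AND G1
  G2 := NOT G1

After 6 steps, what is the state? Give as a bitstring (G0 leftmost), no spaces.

Step 1: G0=(0+1>=2)=0 G1=G2&G1=0&1=0 G2=NOT G1=NOT 1=0 -> 000
Step 2: G0=(0+0>=2)=0 G1=G2&G1=0&0=0 G2=NOT G1=NOT 0=1 -> 001
Step 3: G0=(1+0>=2)=0 G1=G2&G1=1&0=0 G2=NOT G1=NOT 0=1 -> 001
Step 4: G0=(1+0>=2)=0 G1=G2&G1=1&0=0 G2=NOT G1=NOT 0=1 -> 001
Step 5: G0=(1+0>=2)=0 G1=G2&G1=1&0=0 G2=NOT G1=NOT 0=1 -> 001
Step 6: G0=(1+0>=2)=0 G1=G2&G1=1&0=0 G2=NOT G1=NOT 0=1 -> 001

001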